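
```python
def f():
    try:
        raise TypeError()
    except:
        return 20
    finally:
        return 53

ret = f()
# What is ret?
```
53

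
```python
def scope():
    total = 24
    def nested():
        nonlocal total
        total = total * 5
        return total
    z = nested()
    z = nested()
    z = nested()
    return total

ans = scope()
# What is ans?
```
3000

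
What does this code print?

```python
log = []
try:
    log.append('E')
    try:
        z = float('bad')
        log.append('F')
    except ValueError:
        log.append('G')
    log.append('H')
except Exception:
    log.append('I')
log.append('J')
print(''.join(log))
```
EGHJ

Inner exception caught by inner handler, outer continues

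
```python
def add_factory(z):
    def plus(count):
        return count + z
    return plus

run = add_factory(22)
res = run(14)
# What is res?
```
36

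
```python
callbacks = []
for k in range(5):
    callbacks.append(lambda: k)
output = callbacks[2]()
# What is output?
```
4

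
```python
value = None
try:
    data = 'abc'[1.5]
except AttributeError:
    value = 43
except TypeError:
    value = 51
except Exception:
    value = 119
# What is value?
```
51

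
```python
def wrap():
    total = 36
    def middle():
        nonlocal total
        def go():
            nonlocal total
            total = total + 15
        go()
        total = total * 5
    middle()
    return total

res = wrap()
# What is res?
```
255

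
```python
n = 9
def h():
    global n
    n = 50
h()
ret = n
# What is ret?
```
50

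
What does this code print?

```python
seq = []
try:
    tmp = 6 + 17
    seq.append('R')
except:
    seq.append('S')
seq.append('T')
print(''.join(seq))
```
RT

No exception, try block completes normally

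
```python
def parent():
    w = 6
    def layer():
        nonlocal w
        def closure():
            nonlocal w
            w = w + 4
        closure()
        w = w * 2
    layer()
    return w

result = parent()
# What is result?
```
20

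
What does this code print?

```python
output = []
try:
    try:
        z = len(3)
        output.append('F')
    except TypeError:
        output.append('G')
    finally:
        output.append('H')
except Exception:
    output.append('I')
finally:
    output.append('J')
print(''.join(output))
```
GHJ

Both finally blocks run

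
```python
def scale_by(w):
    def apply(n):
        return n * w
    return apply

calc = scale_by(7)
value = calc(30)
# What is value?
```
210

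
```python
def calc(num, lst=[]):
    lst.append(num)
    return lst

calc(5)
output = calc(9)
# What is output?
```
[5, 9]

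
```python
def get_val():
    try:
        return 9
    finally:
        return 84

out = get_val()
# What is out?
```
84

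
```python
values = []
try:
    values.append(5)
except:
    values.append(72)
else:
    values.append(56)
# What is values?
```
[5, 56]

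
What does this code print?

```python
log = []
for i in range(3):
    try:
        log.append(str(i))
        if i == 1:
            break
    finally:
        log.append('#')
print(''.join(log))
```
0#1#

finally runs even when breaking out of loop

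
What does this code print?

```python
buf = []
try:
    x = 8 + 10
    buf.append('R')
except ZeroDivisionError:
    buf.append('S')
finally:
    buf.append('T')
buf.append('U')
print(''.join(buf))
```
RTU

finally runs after normal execution too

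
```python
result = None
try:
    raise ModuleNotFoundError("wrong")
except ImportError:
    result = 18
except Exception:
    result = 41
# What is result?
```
18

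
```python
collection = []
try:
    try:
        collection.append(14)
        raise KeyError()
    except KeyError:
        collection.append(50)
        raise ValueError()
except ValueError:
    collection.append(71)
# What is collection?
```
[14, 50, 71]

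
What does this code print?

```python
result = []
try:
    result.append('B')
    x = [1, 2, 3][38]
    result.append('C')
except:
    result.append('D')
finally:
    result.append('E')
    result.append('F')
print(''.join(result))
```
BDEF

Code before exception runs, then except, then all of finally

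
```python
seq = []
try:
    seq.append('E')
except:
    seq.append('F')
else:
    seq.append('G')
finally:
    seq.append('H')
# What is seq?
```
['E', 'G', 'H']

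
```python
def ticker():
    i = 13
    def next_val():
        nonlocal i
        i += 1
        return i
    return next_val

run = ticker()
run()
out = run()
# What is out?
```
15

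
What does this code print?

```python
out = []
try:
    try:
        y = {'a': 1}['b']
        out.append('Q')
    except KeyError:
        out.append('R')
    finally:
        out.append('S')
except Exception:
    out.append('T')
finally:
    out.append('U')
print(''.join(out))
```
RSU

Both finally blocks run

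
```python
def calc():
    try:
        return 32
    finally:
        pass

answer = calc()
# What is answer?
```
32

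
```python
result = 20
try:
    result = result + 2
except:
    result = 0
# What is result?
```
22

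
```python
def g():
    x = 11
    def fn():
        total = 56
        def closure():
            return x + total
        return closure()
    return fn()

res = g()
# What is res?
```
67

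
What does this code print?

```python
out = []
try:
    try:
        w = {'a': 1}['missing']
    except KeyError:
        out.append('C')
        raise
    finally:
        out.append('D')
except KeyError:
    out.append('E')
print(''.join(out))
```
CDE

finally runs before re-raised exception propagates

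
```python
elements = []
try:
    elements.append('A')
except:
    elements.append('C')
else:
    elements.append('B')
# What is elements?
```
['A', 'B']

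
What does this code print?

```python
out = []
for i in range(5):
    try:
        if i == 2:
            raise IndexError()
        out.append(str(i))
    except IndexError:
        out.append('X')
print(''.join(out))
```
01X34

Exception on i=2 caught, loop continues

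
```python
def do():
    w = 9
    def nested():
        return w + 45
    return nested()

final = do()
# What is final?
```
54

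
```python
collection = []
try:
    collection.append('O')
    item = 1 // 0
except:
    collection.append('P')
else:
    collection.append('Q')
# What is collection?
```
['O', 'P']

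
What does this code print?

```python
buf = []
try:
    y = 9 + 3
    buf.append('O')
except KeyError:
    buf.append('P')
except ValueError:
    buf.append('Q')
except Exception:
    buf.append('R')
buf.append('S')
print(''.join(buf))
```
OS

No exception, try block completes normally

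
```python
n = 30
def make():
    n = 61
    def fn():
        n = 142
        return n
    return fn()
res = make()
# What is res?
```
142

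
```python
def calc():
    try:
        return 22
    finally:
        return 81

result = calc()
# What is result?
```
81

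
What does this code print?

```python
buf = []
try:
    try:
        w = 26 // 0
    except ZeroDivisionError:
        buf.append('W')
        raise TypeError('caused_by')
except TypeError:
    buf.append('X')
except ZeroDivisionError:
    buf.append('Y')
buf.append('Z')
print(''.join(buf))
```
WXZ

TypeError raised and caught, original ZeroDivisionError not re-raised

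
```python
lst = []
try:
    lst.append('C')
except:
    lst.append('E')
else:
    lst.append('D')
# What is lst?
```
['C', 'D']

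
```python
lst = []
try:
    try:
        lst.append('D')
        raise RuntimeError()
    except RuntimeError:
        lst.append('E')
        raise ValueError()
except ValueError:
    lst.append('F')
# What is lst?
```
['D', 'E', 'F']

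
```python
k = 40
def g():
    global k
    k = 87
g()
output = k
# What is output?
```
87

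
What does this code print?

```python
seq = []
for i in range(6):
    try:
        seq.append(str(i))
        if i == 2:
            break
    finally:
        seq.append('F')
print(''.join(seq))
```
0F1F2F

finally runs even when breaking out of loop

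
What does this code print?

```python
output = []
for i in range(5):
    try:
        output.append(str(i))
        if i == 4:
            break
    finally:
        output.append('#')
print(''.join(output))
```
0#1#2#3#4#

finally runs even when breaking out of loop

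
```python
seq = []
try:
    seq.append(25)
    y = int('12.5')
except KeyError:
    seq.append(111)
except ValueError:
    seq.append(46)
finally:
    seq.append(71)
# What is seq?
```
[25, 46, 71]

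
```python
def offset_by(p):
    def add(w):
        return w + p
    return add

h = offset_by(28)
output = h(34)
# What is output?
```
62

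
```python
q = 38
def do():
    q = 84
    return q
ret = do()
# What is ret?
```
84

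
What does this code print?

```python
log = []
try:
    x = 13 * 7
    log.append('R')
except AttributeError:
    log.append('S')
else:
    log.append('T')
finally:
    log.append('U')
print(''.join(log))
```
RTU

else runs before finally when no exception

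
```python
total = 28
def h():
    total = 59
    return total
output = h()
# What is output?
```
59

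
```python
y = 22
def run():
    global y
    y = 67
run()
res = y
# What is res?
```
67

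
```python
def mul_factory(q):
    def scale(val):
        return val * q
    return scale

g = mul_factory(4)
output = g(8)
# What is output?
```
32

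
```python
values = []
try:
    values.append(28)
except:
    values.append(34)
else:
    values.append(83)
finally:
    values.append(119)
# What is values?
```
[28, 83, 119]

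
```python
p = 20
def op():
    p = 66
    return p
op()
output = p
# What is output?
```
20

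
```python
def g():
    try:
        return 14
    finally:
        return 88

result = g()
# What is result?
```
88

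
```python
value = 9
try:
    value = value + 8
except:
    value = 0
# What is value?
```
17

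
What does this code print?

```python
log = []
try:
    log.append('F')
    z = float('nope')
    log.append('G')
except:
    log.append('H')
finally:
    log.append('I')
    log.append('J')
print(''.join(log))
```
FHIJ

Code before exception runs, then except, then all of finally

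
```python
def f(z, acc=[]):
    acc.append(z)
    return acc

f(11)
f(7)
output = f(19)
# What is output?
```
[11, 7, 19]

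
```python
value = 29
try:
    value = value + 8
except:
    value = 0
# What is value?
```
37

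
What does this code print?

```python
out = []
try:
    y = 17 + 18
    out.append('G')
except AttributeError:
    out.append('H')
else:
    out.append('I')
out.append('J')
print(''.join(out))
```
GIJ

else block runs when no exception occurs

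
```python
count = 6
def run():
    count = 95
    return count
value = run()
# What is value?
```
95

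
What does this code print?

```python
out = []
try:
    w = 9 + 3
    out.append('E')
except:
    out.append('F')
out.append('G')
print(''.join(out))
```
EG

No exception, try block completes normally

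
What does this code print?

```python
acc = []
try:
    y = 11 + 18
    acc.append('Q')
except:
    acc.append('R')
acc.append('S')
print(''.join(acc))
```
QS

No exception, try block completes normally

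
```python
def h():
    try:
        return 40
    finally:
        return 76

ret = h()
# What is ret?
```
76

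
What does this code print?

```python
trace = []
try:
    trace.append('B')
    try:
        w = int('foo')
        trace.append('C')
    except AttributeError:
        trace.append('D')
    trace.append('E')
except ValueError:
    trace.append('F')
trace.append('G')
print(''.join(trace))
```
BFG

Inner handler doesn't match, propagates to outer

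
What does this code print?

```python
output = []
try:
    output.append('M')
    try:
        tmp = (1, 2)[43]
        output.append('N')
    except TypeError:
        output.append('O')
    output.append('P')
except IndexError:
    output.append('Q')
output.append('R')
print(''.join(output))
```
MQR

Inner handler doesn't match, propagates to outer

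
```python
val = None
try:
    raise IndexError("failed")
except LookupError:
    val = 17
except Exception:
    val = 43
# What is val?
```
17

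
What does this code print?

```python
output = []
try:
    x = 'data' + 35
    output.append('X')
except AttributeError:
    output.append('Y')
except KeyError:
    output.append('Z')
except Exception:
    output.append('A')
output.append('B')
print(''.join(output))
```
AB

TypeError not specifically caught, falls to Exception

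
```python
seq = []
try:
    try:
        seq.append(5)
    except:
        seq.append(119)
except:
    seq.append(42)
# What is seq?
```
[5]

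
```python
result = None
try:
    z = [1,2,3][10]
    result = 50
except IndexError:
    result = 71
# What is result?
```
71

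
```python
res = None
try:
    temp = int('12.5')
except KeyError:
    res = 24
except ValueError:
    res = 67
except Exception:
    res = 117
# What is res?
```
67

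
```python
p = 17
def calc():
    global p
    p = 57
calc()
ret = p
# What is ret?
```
57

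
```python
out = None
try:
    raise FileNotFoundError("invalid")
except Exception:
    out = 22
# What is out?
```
22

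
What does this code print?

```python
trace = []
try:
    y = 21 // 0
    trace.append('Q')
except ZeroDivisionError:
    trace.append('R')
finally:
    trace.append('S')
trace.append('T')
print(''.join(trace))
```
RST

finally always runs, even after exception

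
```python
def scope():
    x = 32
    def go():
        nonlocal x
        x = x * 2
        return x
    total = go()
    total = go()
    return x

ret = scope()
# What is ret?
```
128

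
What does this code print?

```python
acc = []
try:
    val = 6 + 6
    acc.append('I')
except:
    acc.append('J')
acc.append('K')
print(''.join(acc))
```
IK

No exception, try block completes normally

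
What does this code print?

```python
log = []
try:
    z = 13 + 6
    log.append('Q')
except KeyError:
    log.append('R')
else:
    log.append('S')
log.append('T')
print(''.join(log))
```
QST

else block runs when no exception occurs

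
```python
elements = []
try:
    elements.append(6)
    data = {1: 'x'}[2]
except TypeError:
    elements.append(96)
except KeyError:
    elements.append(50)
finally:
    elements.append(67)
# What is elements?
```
[6, 50, 67]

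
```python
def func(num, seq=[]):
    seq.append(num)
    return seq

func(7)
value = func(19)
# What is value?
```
[7, 19]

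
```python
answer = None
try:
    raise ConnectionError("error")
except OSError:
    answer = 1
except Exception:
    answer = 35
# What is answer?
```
1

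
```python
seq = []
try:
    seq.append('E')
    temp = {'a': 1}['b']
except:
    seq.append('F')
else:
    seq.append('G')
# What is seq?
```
['E', 'F']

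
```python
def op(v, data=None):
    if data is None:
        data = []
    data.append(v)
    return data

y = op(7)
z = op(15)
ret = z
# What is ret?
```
[15]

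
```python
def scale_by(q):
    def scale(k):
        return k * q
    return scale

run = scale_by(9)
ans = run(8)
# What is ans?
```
72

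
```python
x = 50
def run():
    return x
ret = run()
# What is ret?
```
50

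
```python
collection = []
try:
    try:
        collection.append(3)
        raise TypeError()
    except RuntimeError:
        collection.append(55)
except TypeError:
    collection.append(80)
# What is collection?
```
[3, 80]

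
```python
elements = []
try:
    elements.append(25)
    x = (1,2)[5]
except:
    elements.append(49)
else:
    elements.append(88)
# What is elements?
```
[25, 49]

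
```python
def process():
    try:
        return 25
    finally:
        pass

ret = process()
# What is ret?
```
25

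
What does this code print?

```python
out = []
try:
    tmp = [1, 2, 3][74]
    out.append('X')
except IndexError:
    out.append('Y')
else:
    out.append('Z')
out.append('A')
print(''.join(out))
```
YA

else block skipped when exception is caught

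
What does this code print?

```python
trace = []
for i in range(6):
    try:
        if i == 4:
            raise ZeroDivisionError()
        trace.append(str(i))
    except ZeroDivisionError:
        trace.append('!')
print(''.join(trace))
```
0123!5

Exception on i=4 caught, loop continues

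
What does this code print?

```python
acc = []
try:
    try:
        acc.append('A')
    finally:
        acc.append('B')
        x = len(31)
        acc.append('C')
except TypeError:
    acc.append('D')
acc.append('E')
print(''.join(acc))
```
ABDE

Exception in inner finally caught by outer except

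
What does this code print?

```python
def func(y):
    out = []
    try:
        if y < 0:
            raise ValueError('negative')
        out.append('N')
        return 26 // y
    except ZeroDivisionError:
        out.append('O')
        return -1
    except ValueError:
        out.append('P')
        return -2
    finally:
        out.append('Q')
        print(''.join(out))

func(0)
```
NOQ

y=0 causes ZeroDivisionError, caught, finally prints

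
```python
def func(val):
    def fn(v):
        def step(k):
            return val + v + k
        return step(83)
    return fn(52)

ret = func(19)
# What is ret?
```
154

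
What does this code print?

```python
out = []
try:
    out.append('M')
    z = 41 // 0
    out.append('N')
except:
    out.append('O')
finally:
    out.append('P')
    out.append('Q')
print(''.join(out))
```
MOPQ

Code before exception runs, then except, then all of finally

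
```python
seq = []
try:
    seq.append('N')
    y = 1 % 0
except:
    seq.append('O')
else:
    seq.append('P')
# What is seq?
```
['N', 'O']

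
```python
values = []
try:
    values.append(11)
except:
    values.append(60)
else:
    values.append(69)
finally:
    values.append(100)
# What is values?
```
[11, 69, 100]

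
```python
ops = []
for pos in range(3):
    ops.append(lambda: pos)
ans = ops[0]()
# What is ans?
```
2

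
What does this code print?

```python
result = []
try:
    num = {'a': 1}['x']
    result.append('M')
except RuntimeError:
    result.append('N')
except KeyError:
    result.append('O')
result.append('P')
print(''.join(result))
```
OP

KeyError is caught by its specific handler, not RuntimeError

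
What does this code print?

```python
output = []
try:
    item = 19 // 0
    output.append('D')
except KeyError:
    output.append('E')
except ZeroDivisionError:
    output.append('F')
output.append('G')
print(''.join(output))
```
FG

ZeroDivisionError is caught by its specific handler, not KeyError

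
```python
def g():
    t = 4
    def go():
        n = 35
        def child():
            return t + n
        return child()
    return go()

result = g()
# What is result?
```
39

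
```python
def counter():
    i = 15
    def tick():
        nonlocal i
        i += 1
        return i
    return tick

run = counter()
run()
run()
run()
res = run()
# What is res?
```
19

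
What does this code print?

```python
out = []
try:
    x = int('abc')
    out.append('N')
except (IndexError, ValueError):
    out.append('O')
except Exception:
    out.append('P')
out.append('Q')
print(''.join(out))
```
OQ

ValueError matches tuple containing it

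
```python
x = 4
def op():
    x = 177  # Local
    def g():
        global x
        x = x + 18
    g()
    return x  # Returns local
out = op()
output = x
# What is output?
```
22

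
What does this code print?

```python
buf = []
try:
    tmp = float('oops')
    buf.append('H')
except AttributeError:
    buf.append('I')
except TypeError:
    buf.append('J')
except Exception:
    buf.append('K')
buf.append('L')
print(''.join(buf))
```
KL

ValueError not specifically caught, falls to Exception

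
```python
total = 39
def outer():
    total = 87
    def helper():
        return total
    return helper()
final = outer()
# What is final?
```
87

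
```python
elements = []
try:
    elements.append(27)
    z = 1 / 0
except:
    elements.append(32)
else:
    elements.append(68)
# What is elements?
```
[27, 32]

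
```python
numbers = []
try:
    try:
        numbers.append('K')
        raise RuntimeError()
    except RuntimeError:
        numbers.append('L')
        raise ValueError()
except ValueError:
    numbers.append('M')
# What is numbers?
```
['K', 'L', 'M']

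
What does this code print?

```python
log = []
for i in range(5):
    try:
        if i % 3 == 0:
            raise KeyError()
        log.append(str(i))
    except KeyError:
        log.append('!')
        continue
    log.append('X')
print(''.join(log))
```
!1X2X!4X

continue in except skips rest of loop body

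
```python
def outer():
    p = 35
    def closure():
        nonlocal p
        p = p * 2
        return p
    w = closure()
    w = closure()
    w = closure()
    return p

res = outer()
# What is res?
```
280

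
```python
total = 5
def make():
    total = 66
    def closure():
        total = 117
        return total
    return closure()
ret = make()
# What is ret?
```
117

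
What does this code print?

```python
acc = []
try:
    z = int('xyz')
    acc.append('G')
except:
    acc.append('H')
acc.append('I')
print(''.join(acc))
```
HI

Exception raised in try, caught by bare except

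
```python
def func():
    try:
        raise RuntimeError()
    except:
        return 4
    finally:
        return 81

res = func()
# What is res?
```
81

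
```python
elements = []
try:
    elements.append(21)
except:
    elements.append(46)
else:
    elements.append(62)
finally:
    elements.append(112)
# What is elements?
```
[21, 62, 112]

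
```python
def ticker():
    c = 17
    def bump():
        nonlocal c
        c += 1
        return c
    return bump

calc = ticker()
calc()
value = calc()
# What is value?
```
19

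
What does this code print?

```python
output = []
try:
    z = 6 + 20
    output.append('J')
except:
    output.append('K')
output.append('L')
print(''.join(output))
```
JL

No exception, try block completes normally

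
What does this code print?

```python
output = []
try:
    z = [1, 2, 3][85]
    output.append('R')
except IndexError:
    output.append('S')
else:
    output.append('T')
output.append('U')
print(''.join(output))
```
SU

else block skipped when exception is caught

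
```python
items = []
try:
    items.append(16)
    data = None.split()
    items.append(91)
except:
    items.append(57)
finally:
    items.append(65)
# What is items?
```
[16, 57, 65]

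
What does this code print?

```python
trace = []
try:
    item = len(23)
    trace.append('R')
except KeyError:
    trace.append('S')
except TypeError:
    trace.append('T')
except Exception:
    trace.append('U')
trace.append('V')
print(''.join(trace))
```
TV

TypeError matches before generic Exception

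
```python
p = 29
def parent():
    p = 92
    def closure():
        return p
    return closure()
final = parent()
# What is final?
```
92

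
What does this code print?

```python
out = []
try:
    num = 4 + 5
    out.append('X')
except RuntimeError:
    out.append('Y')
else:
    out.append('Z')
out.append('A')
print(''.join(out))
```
XZA

else block runs when no exception occurs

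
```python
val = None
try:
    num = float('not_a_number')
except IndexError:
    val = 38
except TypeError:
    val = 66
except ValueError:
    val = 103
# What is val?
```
103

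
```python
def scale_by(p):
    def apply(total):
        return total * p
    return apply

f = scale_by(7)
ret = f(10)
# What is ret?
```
70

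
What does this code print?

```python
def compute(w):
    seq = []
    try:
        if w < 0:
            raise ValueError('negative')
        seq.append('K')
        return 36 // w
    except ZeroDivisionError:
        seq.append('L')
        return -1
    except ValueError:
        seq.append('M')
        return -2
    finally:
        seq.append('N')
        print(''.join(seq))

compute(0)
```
KLN

w=0 causes ZeroDivisionError, caught, finally prints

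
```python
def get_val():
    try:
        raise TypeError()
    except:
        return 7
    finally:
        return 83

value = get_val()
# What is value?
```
83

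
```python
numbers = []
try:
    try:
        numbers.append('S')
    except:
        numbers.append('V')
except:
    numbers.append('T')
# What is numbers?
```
['S']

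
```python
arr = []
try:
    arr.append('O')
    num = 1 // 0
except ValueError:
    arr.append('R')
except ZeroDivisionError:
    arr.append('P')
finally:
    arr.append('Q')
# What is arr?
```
['O', 'P', 'Q']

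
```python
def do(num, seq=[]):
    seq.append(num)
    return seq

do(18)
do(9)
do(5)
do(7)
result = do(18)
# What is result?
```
[18, 9, 5, 7, 18]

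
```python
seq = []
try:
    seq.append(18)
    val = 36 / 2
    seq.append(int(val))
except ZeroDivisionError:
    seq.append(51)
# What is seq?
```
[18, 18]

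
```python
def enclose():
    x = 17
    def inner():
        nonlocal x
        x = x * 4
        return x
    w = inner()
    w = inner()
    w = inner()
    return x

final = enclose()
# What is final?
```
1088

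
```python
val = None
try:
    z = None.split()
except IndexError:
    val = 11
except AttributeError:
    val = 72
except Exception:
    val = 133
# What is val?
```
72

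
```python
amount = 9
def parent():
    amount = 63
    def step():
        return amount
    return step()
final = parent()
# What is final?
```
63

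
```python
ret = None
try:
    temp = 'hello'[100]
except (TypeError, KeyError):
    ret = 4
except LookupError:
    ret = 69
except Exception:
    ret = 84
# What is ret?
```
69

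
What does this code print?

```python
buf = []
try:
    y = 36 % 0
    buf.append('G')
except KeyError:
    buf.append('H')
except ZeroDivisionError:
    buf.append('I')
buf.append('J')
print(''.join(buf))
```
IJ

ZeroDivisionError is caught by its specific handler, not KeyError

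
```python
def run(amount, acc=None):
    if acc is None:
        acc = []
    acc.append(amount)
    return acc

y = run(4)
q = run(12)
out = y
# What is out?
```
[4]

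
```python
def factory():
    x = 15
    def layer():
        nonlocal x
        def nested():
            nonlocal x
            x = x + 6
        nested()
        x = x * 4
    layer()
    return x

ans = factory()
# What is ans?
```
84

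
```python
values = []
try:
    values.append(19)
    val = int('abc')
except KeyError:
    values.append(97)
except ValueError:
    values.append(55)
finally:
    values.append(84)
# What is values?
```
[19, 55, 84]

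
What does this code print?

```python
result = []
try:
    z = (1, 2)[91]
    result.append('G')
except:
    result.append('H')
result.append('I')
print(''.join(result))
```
HI

Exception raised in try, caught by bare except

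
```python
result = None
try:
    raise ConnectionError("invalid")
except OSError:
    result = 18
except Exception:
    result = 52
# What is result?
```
18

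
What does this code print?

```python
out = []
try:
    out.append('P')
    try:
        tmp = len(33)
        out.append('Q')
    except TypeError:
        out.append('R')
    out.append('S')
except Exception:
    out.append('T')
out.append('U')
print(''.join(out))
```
PRSU

Inner exception caught by inner handler, outer continues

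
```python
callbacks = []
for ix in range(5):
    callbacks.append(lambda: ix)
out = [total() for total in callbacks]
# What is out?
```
[4, 4, 4, 4, 4]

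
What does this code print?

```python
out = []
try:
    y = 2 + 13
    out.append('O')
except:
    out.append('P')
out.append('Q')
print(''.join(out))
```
OQ

No exception, try block completes normally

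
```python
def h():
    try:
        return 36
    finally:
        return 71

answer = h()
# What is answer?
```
71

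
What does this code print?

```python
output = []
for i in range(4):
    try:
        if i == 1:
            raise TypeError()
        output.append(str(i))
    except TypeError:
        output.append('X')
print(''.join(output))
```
0X23

Exception on i=1 caught, loop continues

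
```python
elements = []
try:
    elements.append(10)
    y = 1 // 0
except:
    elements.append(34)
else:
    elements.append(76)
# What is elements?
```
[10, 34]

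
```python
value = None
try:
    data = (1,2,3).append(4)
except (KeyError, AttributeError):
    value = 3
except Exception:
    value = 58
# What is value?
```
3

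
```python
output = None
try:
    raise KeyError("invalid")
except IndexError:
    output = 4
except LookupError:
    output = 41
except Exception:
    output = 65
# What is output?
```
41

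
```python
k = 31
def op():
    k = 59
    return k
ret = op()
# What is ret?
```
59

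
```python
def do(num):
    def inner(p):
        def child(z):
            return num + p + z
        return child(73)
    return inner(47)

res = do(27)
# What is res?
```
147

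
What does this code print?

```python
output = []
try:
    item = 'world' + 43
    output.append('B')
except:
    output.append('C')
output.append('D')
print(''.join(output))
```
CD

Exception raised in try, caught by bare except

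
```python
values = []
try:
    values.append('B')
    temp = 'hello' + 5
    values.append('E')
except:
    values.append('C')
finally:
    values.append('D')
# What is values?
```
['B', 'C', 'D']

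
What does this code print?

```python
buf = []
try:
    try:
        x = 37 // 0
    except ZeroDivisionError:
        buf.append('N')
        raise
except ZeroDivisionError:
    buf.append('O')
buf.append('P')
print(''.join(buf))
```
NOP

raise without argument re-raises current exception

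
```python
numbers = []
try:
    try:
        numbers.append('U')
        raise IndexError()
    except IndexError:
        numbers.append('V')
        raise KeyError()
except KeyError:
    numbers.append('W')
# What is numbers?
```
['U', 'V', 'W']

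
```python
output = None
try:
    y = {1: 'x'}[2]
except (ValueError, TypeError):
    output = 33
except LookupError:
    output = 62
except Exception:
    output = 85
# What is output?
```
62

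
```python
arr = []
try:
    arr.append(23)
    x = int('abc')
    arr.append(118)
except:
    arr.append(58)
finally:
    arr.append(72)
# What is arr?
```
[23, 58, 72]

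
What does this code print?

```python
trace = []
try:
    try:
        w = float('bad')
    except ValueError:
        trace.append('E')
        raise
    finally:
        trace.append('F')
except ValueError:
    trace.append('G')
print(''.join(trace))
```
EFG

finally runs before re-raised exception propagates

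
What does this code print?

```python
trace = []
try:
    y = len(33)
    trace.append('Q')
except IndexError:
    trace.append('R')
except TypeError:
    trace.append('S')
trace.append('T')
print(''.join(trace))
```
ST

TypeError is caught by its specific handler, not IndexError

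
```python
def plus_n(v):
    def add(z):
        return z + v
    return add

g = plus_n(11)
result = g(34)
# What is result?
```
45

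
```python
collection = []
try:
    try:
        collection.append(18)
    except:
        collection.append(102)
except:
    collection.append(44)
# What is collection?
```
[18]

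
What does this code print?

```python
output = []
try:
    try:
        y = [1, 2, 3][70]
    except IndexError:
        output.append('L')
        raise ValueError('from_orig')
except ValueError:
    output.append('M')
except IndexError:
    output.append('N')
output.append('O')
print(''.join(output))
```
LMO

ValueError raised and caught, original IndexError not re-raised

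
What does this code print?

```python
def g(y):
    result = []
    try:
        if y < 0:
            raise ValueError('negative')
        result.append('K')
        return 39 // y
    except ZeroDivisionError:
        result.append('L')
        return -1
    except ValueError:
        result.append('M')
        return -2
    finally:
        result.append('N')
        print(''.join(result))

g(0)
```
KLN

y=0 causes ZeroDivisionError, caught, finally prints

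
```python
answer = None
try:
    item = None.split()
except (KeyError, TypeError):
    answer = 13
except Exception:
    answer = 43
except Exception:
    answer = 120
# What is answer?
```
43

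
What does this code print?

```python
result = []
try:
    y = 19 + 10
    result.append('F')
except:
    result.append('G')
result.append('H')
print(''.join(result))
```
FH

No exception, try block completes normally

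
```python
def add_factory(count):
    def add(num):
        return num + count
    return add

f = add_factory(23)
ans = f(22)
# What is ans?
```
45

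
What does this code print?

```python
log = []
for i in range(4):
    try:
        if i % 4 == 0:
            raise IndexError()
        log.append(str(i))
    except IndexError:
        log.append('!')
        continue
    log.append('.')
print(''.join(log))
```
!1.2.3.

continue in except skips rest of loop body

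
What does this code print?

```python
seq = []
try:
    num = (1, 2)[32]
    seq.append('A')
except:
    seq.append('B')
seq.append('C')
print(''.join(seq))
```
BC

Exception raised in try, caught by bare except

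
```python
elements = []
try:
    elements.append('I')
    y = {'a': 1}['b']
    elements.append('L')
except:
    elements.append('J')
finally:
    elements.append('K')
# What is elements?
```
['I', 'J', 'K']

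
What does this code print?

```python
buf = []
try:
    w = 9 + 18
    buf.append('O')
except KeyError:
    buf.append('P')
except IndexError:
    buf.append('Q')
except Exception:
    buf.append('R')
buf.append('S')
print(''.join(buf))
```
OS

No exception, try block completes normally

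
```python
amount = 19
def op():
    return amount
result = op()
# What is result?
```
19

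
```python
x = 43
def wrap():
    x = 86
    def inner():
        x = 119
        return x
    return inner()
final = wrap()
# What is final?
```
119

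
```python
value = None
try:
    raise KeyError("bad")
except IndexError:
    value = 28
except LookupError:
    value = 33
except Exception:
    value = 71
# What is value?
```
33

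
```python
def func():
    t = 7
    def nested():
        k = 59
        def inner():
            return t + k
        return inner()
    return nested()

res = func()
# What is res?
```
66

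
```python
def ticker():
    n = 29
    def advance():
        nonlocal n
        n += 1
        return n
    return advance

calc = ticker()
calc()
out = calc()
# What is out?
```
31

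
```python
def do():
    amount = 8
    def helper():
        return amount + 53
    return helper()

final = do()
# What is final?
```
61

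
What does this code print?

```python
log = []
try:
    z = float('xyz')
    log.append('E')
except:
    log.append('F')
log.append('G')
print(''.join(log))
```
FG

Exception raised in try, caught by bare except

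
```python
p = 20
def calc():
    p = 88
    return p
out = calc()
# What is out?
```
88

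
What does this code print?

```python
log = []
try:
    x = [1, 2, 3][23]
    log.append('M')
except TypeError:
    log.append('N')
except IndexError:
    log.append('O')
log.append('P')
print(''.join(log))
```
OP

IndexError is caught by its specific handler, not TypeError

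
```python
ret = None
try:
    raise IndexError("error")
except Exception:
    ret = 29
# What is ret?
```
29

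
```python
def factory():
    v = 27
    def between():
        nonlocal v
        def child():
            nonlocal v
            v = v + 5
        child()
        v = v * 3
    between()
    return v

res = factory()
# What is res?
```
96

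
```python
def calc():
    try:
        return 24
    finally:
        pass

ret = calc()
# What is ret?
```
24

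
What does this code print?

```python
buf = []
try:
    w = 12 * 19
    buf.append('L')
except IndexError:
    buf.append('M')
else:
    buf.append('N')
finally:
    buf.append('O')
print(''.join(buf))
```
LNO

else runs before finally when no exception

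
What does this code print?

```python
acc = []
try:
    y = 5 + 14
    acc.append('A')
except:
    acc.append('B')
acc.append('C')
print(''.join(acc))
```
AC

No exception, try block completes normally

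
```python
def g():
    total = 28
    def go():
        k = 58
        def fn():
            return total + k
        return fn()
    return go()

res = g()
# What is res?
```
86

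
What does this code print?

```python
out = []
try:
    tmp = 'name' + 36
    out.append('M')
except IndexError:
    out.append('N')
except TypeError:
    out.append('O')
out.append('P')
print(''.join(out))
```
OP

TypeError is caught by its specific handler, not IndexError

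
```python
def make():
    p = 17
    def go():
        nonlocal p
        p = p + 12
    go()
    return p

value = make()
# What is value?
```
29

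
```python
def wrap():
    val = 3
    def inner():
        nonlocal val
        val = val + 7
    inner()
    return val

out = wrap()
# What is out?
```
10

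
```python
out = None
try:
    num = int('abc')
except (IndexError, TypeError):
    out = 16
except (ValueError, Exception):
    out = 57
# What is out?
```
57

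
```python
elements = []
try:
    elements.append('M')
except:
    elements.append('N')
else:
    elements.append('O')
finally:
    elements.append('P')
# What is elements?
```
['M', 'O', 'P']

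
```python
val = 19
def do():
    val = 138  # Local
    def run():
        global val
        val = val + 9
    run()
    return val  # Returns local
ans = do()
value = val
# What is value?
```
28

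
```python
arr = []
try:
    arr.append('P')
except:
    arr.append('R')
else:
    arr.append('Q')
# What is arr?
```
['P', 'Q']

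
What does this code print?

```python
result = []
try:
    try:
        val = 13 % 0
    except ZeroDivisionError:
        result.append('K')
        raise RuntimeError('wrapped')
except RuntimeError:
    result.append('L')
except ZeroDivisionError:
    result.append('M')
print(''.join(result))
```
KL

New RuntimeError raised, caught by outer RuntimeError handler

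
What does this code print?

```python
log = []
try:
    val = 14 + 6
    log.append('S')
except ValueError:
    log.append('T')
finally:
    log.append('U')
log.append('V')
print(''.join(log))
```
SUV

finally runs after normal execution too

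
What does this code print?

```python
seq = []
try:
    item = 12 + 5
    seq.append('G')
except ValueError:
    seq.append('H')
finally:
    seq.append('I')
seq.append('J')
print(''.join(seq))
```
GIJ

finally runs after normal execution too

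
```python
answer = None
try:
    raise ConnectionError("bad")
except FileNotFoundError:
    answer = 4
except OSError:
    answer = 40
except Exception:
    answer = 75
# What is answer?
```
40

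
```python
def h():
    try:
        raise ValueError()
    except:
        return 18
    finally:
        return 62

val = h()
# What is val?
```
62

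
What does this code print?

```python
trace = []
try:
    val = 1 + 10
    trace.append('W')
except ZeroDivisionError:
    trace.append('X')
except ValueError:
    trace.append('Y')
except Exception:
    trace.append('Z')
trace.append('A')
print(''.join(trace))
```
WA

No exception, try block completes normally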